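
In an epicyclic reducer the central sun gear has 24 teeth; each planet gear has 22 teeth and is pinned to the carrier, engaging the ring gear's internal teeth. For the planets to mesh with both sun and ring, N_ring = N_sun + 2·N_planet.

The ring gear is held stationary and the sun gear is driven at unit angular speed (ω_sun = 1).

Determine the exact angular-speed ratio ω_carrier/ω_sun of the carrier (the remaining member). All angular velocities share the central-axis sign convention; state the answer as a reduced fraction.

N_ring = 24 + 2·22 = 68
24(ω_s−ω_c) = −68(ω_r−ω_c),  ω_r=0, ω_s=1
24(1−ω_c) = −68(0−ω_c)  ⇒  92ω_c = 24  ⇒  ω_c = 6/23
ω_c/ω_s = 6/23

6/23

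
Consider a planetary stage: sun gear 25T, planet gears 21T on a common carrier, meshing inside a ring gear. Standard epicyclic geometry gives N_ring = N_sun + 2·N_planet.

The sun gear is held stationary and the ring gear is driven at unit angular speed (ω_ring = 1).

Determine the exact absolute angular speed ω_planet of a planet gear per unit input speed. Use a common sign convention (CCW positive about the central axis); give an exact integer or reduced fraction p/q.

N_ring = 25 + 2·21 = 67
25(ω_s−ω_c) = −67(ω_r−ω_c),  ω_s=0, ω_r=1
25(0−ω_c) = −67(1−ω_c)  ⇒  92ω_c = 67  ⇒  ω_c = 67/92
sun–planet: 25·(0−67/92) = −21·(ω_p−ω_c)  ⇒  ω_p−ω_c = −(25/21)·(-67/92) = 1675/1932
ω_p = 67/92 + 1675/1932 = 67/42

67/42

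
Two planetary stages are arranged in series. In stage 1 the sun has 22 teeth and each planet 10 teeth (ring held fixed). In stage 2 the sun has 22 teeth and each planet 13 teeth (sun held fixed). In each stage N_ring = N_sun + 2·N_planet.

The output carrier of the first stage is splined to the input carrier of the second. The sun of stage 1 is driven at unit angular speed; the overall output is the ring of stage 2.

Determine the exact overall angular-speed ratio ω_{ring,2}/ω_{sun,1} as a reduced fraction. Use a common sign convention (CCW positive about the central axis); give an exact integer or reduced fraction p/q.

385/768

Stage 1: N_ring = 22 + 2·10 = 42
Stage 1: 22(ω_s−ω_c) = −42(ω_r−ω_c),  ω_r=0, ω_s=1
Stage 1: 22(1−ω_c) = −42(0−ω_c)  ⇒  64ω_c = 22  ⇒  ω_c = 11/32
  ⇒ ω_c¹/ω_s¹ = 11/32
Stage 2: N_ring = 22 + 2·13 = 48
Stage 2: 22(ω_s−ω_c) = −48(ω_r−ω_c),  ω_s=0, ω_c=1
Stage 2: ω_r = 1 − (22/48)(0−1) = 35/24
  ⇒ ω_r²/ω_c² = 35/24
Coupling ω_c² = ω_c¹ ⇒ overall = 11/32 × 35/24 = 385/768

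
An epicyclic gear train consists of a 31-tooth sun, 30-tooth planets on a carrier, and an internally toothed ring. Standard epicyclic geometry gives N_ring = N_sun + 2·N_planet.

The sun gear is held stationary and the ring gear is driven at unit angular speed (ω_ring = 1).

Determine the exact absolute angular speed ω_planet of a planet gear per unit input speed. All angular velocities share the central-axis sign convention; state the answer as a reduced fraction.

91/60

N_ring = 31 + 2·30 = 91
31(ω_s−ω_c) = −91(ω_r−ω_c),  ω_s=0, ω_r=1
31(0−ω_c) = −91(1−ω_c)  ⇒  122ω_c = 91  ⇒  ω_c = 91/122
sun–planet: 31·(0−91/122) = −30·(ω_p−ω_c)  ⇒  ω_p−ω_c = −(31/30)·(-91/122) = 2821/3660
ω_p = 91/122 + 2821/3660 = 91/60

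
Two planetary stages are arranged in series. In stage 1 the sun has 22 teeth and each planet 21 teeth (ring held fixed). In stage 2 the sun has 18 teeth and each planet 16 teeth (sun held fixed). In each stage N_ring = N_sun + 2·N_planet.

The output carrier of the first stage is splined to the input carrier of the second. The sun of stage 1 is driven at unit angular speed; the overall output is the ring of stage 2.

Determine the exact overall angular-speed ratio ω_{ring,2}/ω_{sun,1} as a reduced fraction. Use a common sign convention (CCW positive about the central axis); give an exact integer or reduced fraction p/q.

374/1075

Stage 1: N_ring = 22 + 2·21 = 64
Stage 1: 22(ω_s−ω_c) = −64(ω_r−ω_c),  ω_r=0, ω_s=1
Stage 1: 22(1−ω_c) = −64(0−ω_c)  ⇒  86ω_c = 22  ⇒  ω_c = 11/43
  ⇒ ω_c¹/ω_s¹ = 11/43
Stage 2: N_ring = 18 + 2·16 = 50
Stage 2: 18(ω_s−ω_c) = −50(ω_r−ω_c),  ω_s=0, ω_c=1
Stage 2: ω_r = 1 − (18/50)(0−1) = 34/25
  ⇒ ω_r²/ω_c² = 34/25
Coupling ω_c² = ω_c¹ ⇒ overall = 11/43 × 34/25 = 374/1075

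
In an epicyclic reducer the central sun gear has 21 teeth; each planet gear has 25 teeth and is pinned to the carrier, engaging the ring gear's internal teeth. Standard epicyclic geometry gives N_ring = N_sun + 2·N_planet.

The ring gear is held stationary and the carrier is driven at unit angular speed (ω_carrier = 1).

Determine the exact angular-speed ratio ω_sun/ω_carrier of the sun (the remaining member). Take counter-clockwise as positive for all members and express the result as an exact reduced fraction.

N_ring = 21 + 2·25 = 71
21(ω_s−ω_c) = −71(ω_r−ω_c),  ω_r=0, ω_c=1
ω_s = 1 − (71/21)(0−1) = 92/21
ω_s/ω_c = 92/21

92/21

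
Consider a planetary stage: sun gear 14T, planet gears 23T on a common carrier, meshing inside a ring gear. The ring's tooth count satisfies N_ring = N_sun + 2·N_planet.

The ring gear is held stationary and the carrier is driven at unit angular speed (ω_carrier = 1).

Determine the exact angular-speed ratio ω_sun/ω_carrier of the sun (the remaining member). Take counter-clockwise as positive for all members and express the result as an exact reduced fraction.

N_ring = 14 + 2·23 = 60
14(ω_s−ω_c) = −60(ω_r−ω_c),  ω_r=0, ω_c=1
ω_s = 1 − (60/14)(0−1) = 37/7
ω_s/ω_c = 37/7

37/7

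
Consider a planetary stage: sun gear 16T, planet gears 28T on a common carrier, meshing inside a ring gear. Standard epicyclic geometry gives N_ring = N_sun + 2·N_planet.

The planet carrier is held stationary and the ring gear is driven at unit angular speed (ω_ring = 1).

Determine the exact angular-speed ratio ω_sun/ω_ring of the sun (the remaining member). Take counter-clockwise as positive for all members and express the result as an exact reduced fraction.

-9/2

N_ring = 16 + 2·28 = 72
16(ω_s−ω_c) = −72(ω_r−ω_c),  ω_c=0, ω_r=1
ω_s = 0 − (72/16)(1−0) = -9/2
ω_s/ω_r = -9/2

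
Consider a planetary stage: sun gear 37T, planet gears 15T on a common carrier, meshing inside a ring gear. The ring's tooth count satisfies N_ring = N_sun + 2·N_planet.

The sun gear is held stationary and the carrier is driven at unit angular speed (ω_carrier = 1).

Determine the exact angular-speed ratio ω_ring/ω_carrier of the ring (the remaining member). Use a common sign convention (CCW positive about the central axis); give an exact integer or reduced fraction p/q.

104/67

N_ring = 37 + 2·15 = 67
37(ω_s−ω_c) = −67(ω_r−ω_c),  ω_s=0, ω_c=1
ω_r = 1 − (37/67)(0−1) = 104/67
ω_r/ω_c = 104/67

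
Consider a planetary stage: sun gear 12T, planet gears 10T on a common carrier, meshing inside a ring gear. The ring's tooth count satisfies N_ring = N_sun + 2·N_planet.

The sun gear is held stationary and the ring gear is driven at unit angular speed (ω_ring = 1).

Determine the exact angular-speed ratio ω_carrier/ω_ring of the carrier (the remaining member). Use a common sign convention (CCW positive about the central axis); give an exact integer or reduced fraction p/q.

N_ring = 12 + 2·10 = 32
12(ω_s−ω_c) = −32(ω_r−ω_c),  ω_s=0, ω_r=1
12(0−ω_c) = −32(1−ω_c)  ⇒  44ω_c = 32  ⇒  ω_c = 8/11
ω_c/ω_r = 8/11

8/11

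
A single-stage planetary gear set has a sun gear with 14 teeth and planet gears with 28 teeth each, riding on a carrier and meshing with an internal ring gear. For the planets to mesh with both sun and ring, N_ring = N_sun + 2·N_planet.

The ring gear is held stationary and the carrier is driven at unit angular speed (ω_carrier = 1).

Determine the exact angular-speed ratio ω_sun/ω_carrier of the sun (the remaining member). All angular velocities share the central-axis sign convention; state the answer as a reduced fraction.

6

N_ring = 14 + 2·28 = 70
14(ω_s−ω_c) = −70(ω_r−ω_c),  ω_r=0, ω_c=1
ω_s = 1 − (70/14)(0−1) = 6
ω_s/ω_c = 6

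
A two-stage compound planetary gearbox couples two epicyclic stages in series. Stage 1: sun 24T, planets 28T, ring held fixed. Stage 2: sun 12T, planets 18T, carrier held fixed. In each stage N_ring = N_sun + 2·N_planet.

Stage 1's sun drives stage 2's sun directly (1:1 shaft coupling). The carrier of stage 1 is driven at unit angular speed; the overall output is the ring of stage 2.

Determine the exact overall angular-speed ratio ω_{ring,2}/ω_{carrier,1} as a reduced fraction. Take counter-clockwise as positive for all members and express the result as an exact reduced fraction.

Stage 1: N_ring = 24 + 2·28 = 80
Stage 1: 24(ω_s−ω_c) = −80(ω_r−ω_c),  ω_r=0, ω_c=1
Stage 1: ω_s = 1 − (80/24)(0−1) = 13/3
  ⇒ ω_s¹/ω_c¹ = 13/3
Stage 2: N_ring = 12 + 2·18 = 48
Stage 2: 12(ω_s−ω_c) = −48(ω_r−ω_c),  ω_c=0, ω_s=1
Stage 2: ω_r = 0 − (12/48)(1−0) = -1/4
  ⇒ ω_r²/ω_s² = -1/4
Coupling ω_s² = ω_s¹ ⇒ overall = 13/3 × -1/4 = -13/12

-13/12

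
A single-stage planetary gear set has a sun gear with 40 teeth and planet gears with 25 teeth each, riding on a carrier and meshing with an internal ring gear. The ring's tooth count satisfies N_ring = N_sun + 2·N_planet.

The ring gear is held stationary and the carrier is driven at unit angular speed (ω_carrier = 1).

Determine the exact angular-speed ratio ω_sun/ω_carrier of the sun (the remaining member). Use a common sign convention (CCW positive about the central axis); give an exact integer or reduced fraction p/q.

N_ring = 40 + 2·25 = 90
40(ω_s−ω_c) = −90(ω_r−ω_c),  ω_r=0, ω_c=1
ω_s = 1 − (90/40)(0−1) = 13/4
ω_s/ω_c = 13/4

13/4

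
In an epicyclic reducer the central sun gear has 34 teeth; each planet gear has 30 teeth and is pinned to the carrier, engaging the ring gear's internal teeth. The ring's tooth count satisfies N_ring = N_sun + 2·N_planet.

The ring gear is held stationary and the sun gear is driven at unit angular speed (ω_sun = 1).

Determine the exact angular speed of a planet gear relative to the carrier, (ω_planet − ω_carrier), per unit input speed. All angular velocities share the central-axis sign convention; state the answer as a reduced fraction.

-799/960

N_ring = 34 + 2·30 = 94
34(ω_s−ω_c) = −94(ω_r−ω_c),  ω_r=0, ω_s=1
34(1−ω_c) = −94(0−ω_c)  ⇒  128ω_c = 34  ⇒  ω_c = 17/64
sun–planet: 34·(1−17/64) = −30·(ω_p−ω_c)  ⇒  ω_p−ω_c = −(34/30)·(47/64) = -799/960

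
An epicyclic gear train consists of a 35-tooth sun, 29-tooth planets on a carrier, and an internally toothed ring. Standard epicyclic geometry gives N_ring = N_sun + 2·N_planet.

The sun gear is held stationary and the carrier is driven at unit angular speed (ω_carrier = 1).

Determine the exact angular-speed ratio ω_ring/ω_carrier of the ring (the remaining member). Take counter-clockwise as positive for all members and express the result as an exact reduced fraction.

128/93

N_ring = 35 + 2·29 = 93
35(ω_s−ω_c) = −93(ω_r−ω_c),  ω_s=0, ω_c=1
ω_r = 1 − (35/93)(0−1) = 128/93
ω_r/ω_c = 128/93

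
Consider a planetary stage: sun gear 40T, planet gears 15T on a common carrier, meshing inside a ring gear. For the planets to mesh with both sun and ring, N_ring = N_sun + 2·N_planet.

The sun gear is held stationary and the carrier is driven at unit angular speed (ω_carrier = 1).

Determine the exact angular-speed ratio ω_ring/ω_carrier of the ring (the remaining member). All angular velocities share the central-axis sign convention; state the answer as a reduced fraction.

11/7

N_ring = 40 + 2·15 = 70
40(ω_s−ω_c) = −70(ω_r−ω_c),  ω_s=0, ω_c=1
ω_r = 1 − (40/70)(0−1) = 11/7
ω_r/ω_c = 11/7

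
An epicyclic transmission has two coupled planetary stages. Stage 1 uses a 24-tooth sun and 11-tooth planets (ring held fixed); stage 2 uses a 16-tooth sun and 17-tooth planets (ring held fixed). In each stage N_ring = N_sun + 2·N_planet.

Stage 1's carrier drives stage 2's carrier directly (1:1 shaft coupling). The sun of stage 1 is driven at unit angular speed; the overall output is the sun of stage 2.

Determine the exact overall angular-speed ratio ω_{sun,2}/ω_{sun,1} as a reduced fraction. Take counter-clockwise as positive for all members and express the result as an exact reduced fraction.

Stage 1: N_ring = 24 + 2·11 = 46
Stage 1: 24(ω_s−ω_c) = −46(ω_r−ω_c),  ω_r=0, ω_s=1
Stage 1: 24(1−ω_c) = −46(0−ω_c)  ⇒  70ω_c = 24  ⇒  ω_c = 12/35
  ⇒ ω_c¹/ω_s¹ = 12/35
Stage 2: N_ring = 16 + 2·17 = 50
Stage 2: 16(ω_s−ω_c) = −50(ω_r−ω_c),  ω_r=0, ω_c=1
Stage 2: ω_s = 1 − (50/16)(0−1) = 33/8
  ⇒ ω_s²/ω_c² = 33/8
Coupling ω_c² = ω_c¹ ⇒ overall = 12/35 × 33/8 = 99/70

99/70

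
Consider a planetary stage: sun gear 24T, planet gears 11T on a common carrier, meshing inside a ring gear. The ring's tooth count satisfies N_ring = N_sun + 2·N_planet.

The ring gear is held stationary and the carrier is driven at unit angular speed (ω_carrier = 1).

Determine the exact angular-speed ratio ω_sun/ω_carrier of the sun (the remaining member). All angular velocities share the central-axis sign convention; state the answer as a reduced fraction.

35/12

N_ring = 24 + 2·11 = 46
24(ω_s−ω_c) = −46(ω_r−ω_c),  ω_r=0, ω_c=1
ω_s = 1 − (46/24)(0−1) = 35/12
ω_s/ω_c = 35/12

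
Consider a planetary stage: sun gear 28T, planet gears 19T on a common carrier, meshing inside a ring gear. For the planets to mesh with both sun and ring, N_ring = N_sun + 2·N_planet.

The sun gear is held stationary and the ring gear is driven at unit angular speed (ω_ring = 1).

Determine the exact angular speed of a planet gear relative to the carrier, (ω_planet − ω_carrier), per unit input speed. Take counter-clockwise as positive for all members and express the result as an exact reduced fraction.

924/893

N_ring = 28 + 2·19 = 66
28(ω_s−ω_c) = −66(ω_r−ω_c),  ω_s=0, ω_r=1
28(0−ω_c) = −66(1−ω_c)  ⇒  94ω_c = 66  ⇒  ω_c = 33/47
sun–planet: 28·(0−33/47) = −19·(ω_p−ω_c)  ⇒  ω_p−ω_c = −(28/19)·(-33/47) = 924/893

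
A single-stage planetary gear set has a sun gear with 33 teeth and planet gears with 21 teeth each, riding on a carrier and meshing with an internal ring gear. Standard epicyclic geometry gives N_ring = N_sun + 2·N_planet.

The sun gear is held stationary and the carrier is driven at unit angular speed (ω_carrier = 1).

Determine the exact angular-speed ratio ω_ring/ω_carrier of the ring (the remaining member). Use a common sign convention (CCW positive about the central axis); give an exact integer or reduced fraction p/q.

N_ring = 33 + 2·21 = 75
33(ω_s−ω_c) = −75(ω_r−ω_c),  ω_s=0, ω_c=1
ω_r = 1 − (33/75)(0−1) = 36/25
ω_r/ω_c = 36/25

36/25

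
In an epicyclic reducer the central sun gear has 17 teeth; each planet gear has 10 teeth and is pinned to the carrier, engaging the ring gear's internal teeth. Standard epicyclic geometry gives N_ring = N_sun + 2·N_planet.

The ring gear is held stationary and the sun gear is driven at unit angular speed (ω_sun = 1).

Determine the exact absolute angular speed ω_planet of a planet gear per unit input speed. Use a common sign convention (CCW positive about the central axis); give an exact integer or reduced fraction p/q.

-17/20

N_ring = 17 + 2·10 = 37
17(ω_s−ω_c) = −37(ω_r−ω_c),  ω_r=0, ω_s=1
17(1−ω_c) = −37(0−ω_c)  ⇒  54ω_c = 17  ⇒  ω_c = 17/54
sun–planet: 17·(1−17/54) = −10·(ω_p−ω_c)  ⇒  ω_p−ω_c = −(17/10)·(37/54) = -629/540
ω_p = 17/54 − 629/540 = -17/20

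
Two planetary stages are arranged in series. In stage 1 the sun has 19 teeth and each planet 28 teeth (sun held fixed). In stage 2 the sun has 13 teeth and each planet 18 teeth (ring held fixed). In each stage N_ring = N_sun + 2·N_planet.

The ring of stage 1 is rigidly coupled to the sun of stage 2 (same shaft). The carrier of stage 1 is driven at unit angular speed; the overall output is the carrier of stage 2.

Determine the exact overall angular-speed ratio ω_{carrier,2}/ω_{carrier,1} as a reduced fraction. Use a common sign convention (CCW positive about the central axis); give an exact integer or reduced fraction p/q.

611/2325

Stage 1: N_ring = 19 + 2·28 = 75
Stage 1: 19(ω_s−ω_c) = −75(ω_r−ω_c),  ω_s=0, ω_c=1
Stage 1: ω_r = 1 − (19/75)(0−1) = 94/75
  ⇒ ω_r¹/ω_c¹ = 94/75
Stage 2: N_ring = 13 + 2·18 = 49
Stage 2: 13(ω_s−ω_c) = −49(ω_r−ω_c),  ω_r=0, ω_s=1
Stage 2: 13(1−ω_c) = −49(0−ω_c)  ⇒  62ω_c = 13  ⇒  ω_c = 13/62
  ⇒ ω_c²/ω_s² = 13/62
Coupling ω_s² = ω_r¹ ⇒ overall = 94/75 × 13/62 = 611/2325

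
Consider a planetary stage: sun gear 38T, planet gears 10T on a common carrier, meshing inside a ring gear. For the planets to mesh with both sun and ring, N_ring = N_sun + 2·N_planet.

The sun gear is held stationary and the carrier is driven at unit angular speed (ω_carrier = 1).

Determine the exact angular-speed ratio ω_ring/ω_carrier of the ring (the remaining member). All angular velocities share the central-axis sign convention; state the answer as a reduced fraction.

48/29

N_ring = 38 + 2·10 = 58
38(ω_s−ω_c) = −58(ω_r−ω_c),  ω_s=0, ω_c=1
ω_r = 1 − (38/58)(0−1) = 48/29
ω_r/ω_c = 48/29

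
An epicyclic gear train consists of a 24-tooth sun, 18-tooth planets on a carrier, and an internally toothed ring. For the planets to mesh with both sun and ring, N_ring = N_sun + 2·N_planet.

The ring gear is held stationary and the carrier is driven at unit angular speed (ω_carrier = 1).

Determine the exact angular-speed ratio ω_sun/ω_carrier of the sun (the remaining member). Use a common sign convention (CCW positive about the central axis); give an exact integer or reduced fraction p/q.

N_ring = 24 + 2·18 = 60
24(ω_s−ω_c) = −60(ω_r−ω_c),  ω_r=0, ω_c=1
ω_s = 1 − (60/24)(0−1) = 7/2
ω_s/ω_c = 7/2

7/2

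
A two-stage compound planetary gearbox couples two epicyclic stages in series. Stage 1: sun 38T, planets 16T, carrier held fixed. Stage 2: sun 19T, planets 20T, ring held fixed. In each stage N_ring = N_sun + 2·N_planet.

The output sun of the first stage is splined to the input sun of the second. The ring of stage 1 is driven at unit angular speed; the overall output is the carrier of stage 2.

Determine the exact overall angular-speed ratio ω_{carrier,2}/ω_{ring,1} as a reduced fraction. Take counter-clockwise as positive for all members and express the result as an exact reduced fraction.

Stage 1: N_ring = 38 + 2·16 = 70
Stage 1: 38(ω_s−ω_c) = −70(ω_r−ω_c),  ω_c=0, ω_r=1
Stage 1: ω_s = 0 − (70/38)(1−0) = -35/19
  ⇒ ω_s¹/ω_r¹ = -35/19
Stage 2: N_ring = 19 + 2·20 = 59
Stage 2: 19(ω_s−ω_c) = −59(ω_r−ω_c),  ω_r=0, ω_s=1
Stage 2: 19(1−ω_c) = −59(0−ω_c)  ⇒  78ω_c = 19  ⇒  ω_c = 19/78
  ⇒ ω_c²/ω_s² = 19/78
Coupling ω_s² = ω_s¹ ⇒ overall = -35/19 × 19/78 = -35/78

-35/78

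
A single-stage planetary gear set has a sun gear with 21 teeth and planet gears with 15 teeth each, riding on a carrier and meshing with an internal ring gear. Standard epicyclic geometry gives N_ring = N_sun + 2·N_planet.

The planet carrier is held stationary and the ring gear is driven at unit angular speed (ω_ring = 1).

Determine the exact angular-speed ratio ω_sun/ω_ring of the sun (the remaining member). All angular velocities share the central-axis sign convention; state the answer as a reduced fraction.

-17/7

N_ring = 21 + 2·15 = 51
21(ω_s−ω_c) = −51(ω_r−ω_c),  ω_c=0, ω_r=1
ω_s = 0 − (51/21)(1−0) = -17/7
ω_s/ω_r = -17/7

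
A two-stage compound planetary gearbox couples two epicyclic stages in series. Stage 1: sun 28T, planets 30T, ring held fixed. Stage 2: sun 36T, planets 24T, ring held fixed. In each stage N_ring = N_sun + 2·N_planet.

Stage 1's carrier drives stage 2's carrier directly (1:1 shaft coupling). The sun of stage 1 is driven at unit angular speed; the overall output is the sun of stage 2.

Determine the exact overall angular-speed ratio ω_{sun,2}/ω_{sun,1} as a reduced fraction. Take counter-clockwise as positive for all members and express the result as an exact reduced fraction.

Stage 1: N_ring = 28 + 2·30 = 88
Stage 1: 28(ω_s−ω_c) = −88(ω_r−ω_c),  ω_r=0, ω_s=1
Stage 1: 28(1−ω_c) = −88(0−ω_c)  ⇒  116ω_c = 28  ⇒  ω_c = 7/29
  ⇒ ω_c¹/ω_s¹ = 7/29
Stage 2: N_ring = 36 + 2·24 = 84
Stage 2: 36(ω_s−ω_c) = −84(ω_r−ω_c),  ω_r=0, ω_c=1
Stage 2: ω_s = 1 − (84/36)(0−1) = 10/3
  ⇒ ω_s²/ω_c² = 10/3
Coupling ω_c² = ω_c¹ ⇒ overall = 7/29 × 10/3 = 70/87

70/87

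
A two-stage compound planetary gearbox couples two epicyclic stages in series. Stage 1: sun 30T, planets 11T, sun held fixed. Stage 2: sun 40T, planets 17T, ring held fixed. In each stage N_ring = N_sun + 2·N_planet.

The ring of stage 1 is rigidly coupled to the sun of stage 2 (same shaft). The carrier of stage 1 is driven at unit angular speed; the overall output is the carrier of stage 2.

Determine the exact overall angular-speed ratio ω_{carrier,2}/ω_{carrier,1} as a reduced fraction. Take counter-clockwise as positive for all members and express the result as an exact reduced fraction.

410/741

Stage 1: N_ring = 30 + 2·11 = 52
Stage 1: 30(ω_s−ω_c) = −52(ω_r−ω_c),  ω_s=0, ω_c=1
Stage 1: ω_r = 1 − (30/52)(0−1) = 41/26
  ⇒ ω_r¹/ω_c¹ = 41/26
Stage 2: N_ring = 40 + 2·17 = 74
Stage 2: 40(ω_s−ω_c) = −74(ω_r−ω_c),  ω_r=0, ω_s=1
Stage 2: 40(1−ω_c) = −74(0−ω_c)  ⇒  114ω_c = 40  ⇒  ω_c = 20/57
  ⇒ ω_c²/ω_s² = 20/57
Coupling ω_s² = ω_r¹ ⇒ overall = 41/26 × 20/57 = 410/741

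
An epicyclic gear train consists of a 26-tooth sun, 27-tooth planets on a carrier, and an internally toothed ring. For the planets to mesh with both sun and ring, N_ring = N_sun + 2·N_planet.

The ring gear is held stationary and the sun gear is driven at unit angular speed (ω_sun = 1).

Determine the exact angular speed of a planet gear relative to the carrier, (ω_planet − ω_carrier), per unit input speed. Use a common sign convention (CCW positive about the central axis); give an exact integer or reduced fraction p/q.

-1040/1431

N_ring = 26 + 2·27 = 80
26(ω_s−ω_c) = −80(ω_r−ω_c),  ω_r=0, ω_s=1
26(1−ω_c) = −80(0−ω_c)  ⇒  106ω_c = 26  ⇒  ω_c = 13/53
sun–planet: 26·(1−13/53) = −27·(ω_p−ω_c)  ⇒  ω_p−ω_c = −(26/27)·(40/53) = -1040/1431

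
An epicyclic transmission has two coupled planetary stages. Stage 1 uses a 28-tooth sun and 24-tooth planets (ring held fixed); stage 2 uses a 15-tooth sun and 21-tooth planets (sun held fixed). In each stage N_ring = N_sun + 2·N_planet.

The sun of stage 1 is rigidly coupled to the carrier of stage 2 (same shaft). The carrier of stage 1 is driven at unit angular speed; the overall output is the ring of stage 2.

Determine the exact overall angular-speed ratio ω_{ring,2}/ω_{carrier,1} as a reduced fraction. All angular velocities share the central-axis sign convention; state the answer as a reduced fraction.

Stage 1: N_ring = 28 + 2·24 = 76
Stage 1: 28(ω_s−ω_c) = −76(ω_r−ω_c),  ω_r=0, ω_c=1
Stage 1: ω_s = 1 − (76/28)(0−1) = 26/7
  ⇒ ω_s¹/ω_c¹ = 26/7
Stage 2: N_ring = 15 + 2·21 = 57
Stage 2: 15(ω_s−ω_c) = −57(ω_r−ω_c),  ω_s=0, ω_c=1
Stage 2: ω_r = 1 − (15/57)(0−1) = 24/19
  ⇒ ω_r²/ω_c² = 24/19
Coupling ω_c² = ω_s¹ ⇒ overall = 26/7 × 24/19 = 624/133

624/133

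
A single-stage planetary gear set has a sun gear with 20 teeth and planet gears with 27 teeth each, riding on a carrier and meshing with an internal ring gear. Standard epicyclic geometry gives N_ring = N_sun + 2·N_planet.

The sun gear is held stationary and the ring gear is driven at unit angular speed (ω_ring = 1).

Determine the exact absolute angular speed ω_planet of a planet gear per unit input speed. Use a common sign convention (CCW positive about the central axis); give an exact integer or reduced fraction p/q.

N_ring = 20 + 2·27 = 74
20(ω_s−ω_c) = −74(ω_r−ω_c),  ω_s=0, ω_r=1
20(0−ω_c) = −74(1−ω_c)  ⇒  94ω_c = 74  ⇒  ω_c = 37/47
sun–planet: 20·(0−37/47) = −27·(ω_p−ω_c)  ⇒  ω_p−ω_c = −(20/27)·(-37/47) = 740/1269
ω_p = 37/47 + 740/1269 = 37/27

37/27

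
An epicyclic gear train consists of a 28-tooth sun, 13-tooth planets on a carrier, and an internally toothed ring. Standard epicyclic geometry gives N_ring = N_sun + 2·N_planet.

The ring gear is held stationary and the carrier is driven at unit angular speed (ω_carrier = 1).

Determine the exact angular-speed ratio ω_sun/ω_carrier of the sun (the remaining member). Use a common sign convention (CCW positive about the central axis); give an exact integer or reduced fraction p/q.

41/14

N_ring = 28 + 2·13 = 54
28(ω_s−ω_c) = −54(ω_r−ω_c),  ω_r=0, ω_c=1
ω_s = 1 − (54/28)(0−1) = 41/14
ω_s/ω_c = 41/14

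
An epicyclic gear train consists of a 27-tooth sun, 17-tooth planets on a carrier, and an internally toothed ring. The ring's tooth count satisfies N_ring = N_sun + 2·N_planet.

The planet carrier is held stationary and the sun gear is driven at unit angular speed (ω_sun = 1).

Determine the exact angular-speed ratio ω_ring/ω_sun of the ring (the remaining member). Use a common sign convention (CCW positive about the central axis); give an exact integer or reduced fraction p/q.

N_ring = 27 + 2·17 = 61
27(ω_s−ω_c) = −61(ω_r−ω_c),  ω_c=0, ω_s=1
ω_r = 0 − (27/61)(1−0) = -27/61
ω_r/ω_s = -27/61

-27/61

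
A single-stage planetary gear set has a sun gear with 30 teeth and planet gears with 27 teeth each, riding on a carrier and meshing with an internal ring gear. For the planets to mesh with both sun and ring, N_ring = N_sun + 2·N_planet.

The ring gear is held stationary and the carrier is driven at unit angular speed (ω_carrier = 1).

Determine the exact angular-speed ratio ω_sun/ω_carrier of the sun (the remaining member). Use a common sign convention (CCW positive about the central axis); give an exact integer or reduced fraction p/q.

19/5

N_ring = 30 + 2·27 = 84
30(ω_s−ω_c) = −84(ω_r−ω_c),  ω_r=0, ω_c=1
ω_s = 1 − (84/30)(0−1) = 19/5
ω_s/ω_c = 19/5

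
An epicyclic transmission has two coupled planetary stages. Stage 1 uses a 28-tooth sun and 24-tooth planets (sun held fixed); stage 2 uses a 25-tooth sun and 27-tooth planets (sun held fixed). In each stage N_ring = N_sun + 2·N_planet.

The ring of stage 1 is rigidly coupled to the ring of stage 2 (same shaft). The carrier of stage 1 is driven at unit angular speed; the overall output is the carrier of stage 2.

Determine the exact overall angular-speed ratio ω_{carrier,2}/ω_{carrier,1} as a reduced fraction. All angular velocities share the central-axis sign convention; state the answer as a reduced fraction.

Stage 1: N_ring = 28 + 2·24 = 76
Stage 1: 28(ω_s−ω_c) = −76(ω_r−ω_c),  ω_s=0, ω_c=1
Stage 1: ω_r = 1 − (28/76)(0−1) = 26/19
  ⇒ ω_r¹/ω_c¹ = 26/19
Stage 2: N_ring = 25 + 2·27 = 79
Stage 2: 25(ω_s−ω_c) = −79(ω_r−ω_c),  ω_s=0, ω_r=1
Stage 2: 25(0−ω_c) = −79(1−ω_c)  ⇒  104ω_c = 79  ⇒  ω_c = 79/104
  ⇒ ω_c²/ω_r² = 79/104
Coupling ω_r² = ω_r¹ ⇒ overall = 26/19 × 79/104 = 79/76

79/76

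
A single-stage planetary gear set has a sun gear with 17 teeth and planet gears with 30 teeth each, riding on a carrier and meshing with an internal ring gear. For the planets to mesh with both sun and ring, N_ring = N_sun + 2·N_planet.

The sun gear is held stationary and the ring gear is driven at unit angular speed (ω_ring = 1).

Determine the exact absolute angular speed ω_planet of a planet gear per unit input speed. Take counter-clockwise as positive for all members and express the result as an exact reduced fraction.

N_ring = 17 + 2·30 = 77
17(ω_s−ω_c) = −77(ω_r−ω_c),  ω_s=0, ω_r=1
17(0−ω_c) = −77(1−ω_c)  ⇒  94ω_c = 77  ⇒  ω_c = 77/94
sun–planet: 17·(0−77/94) = −30·(ω_p−ω_c)  ⇒  ω_p−ω_c = −(17/30)·(-77/94) = 1309/2820
ω_p = 77/94 + 1309/2820 = 77/60

77/60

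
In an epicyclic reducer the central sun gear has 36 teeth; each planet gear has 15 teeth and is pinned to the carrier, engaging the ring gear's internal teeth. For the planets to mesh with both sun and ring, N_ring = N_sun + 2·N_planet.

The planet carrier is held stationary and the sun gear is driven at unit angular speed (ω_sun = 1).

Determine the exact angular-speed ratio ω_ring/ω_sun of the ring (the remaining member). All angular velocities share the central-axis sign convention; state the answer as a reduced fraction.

N_ring = 36 + 2·15 = 66
36(ω_s−ω_c) = −66(ω_r−ω_c),  ω_c=0, ω_s=1
ω_r = 0 − (36/66)(1−0) = -6/11
ω_r/ω_s = -6/11

-6/11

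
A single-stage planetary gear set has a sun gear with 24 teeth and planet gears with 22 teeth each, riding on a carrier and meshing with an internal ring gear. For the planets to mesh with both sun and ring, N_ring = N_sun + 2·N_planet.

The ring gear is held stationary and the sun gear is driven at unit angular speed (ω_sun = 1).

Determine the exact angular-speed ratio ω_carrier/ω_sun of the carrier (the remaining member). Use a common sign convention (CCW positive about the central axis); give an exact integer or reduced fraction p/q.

N_ring = 24 + 2·22 = 68
24(ω_s−ω_c) = −68(ω_r−ω_c),  ω_r=0, ω_s=1
24(1−ω_c) = −68(0−ω_c)  ⇒  92ω_c = 24  ⇒  ω_c = 6/23
ω_c/ω_s = 6/23

6/23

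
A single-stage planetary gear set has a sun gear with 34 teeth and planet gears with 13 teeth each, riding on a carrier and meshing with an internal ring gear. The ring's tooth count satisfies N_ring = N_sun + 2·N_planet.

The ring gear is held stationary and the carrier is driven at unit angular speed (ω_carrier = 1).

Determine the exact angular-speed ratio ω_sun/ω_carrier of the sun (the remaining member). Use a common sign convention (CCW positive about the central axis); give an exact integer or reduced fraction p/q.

N_ring = 34 + 2·13 = 60
34(ω_s−ω_c) = −60(ω_r−ω_c),  ω_r=0, ω_c=1
ω_s = 1 − (60/34)(0−1) = 47/17
ω_s/ω_c = 47/17

47/17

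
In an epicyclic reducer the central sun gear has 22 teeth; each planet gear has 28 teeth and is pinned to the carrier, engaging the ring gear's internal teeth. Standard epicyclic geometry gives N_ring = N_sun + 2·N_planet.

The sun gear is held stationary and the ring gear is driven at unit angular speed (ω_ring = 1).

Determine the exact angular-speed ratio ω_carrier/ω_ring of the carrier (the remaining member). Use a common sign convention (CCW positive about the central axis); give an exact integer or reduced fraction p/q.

39/50

N_ring = 22 + 2·28 = 78
22(ω_s−ω_c) = −78(ω_r−ω_c),  ω_s=0, ω_r=1
22(0−ω_c) = −78(1−ω_c)  ⇒  100ω_c = 78  ⇒  ω_c = 39/50
ω_c/ω_r = 39/50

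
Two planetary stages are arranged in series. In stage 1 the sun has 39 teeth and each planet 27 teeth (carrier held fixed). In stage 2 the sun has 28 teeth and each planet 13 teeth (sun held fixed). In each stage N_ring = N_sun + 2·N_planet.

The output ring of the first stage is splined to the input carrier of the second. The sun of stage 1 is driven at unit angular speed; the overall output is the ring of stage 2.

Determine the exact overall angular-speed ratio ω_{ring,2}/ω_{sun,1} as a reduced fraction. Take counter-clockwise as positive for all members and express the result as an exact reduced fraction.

Stage 1: N_ring = 39 + 2·27 = 93
Stage 1: 39(ω_s−ω_c) = −93(ω_r−ω_c),  ω_c=0, ω_s=1
Stage 1: ω_r = 0 − (39/93)(1−0) = -13/31
  ⇒ ω_r¹/ω_s¹ = -13/31
Stage 2: N_ring = 28 + 2·13 = 54
Stage 2: 28(ω_s−ω_c) = −54(ω_r−ω_c),  ω_s=0, ω_c=1
Stage 2: ω_r = 1 − (28/54)(0−1) = 41/27
  ⇒ ω_r²/ω_c² = 41/27
Coupling ω_c² = ω_r¹ ⇒ overall = -13/31 × 41/27 = -533/837

-533/837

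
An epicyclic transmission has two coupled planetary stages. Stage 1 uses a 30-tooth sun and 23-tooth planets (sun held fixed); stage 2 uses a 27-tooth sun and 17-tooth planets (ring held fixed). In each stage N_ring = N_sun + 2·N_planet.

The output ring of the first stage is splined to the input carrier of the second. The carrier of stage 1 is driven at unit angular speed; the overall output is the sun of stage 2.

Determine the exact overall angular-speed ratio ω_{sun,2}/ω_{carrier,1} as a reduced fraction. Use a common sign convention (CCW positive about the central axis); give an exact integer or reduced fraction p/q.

Stage 1: N_ring = 30 + 2·23 = 76
Stage 1: 30(ω_s−ω_c) = −76(ω_r−ω_c),  ω_s=0, ω_c=1
Stage 1: ω_r = 1 − (30/76)(0−1) = 53/38
  ⇒ ω_r¹/ω_c¹ = 53/38
Stage 2: N_ring = 27 + 2·17 = 61
Stage 2: 27(ω_s−ω_c) = −61(ω_r−ω_c),  ω_r=0, ω_c=1
Stage 2: ω_s = 1 − (61/27)(0−1) = 88/27
  ⇒ ω_s²/ω_c² = 88/27
Coupling ω_c² = ω_r¹ ⇒ overall = 53/38 × 88/27 = 2332/513

2332/513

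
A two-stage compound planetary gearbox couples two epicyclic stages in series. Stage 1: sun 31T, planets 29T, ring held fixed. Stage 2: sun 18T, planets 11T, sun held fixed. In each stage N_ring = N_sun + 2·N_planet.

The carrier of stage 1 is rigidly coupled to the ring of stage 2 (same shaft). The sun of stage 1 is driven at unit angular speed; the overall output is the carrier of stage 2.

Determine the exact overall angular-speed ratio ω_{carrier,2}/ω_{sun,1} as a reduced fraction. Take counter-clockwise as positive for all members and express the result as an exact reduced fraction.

31/174

Stage 1: N_ring = 31 + 2·29 = 89
Stage 1: 31(ω_s−ω_c) = −89(ω_r−ω_c),  ω_r=0, ω_s=1
Stage 1: 31(1−ω_c) = −89(0−ω_c)  ⇒  120ω_c = 31  ⇒  ω_c = 31/120
  ⇒ ω_c¹/ω_s¹ = 31/120
Stage 2: N_ring = 18 + 2·11 = 40
Stage 2: 18(ω_s−ω_c) = −40(ω_r−ω_c),  ω_s=0, ω_r=1
Stage 2: 18(0−ω_c) = −40(1−ω_c)  ⇒  58ω_c = 40  ⇒  ω_c = 20/29
  ⇒ ω_c²/ω_r² = 20/29
Coupling ω_r² = ω_c¹ ⇒ overall = 31/120 × 20/29 = 31/174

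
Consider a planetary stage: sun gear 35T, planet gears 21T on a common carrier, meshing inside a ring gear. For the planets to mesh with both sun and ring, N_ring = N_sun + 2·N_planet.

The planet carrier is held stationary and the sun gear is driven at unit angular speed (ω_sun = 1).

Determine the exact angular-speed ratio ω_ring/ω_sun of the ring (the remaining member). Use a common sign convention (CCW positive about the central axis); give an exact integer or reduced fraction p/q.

-5/11

N_ring = 35 + 2·21 = 77
35(ω_s−ω_c) = −77(ω_r−ω_c),  ω_c=0, ω_s=1
ω_r = 0 − (35/77)(1−0) = -5/11
ω_r/ω_s = -5/11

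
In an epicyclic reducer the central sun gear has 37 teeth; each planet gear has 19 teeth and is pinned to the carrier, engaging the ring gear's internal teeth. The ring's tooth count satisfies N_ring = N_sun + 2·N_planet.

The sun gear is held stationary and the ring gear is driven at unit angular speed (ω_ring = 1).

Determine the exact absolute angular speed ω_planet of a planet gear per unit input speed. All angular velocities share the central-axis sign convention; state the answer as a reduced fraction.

75/38

N_ring = 37 + 2·19 = 75
37(ω_s−ω_c) = −75(ω_r−ω_c),  ω_s=0, ω_r=1
37(0−ω_c) = −75(1−ω_c)  ⇒  112ω_c = 75  ⇒  ω_c = 75/112
sun–planet: 37·(0−75/112) = −19·(ω_p−ω_c)  ⇒  ω_p−ω_c = −(37/19)·(-75/112) = 2775/2128
ω_p = 75/112 + 2775/2128 = 75/38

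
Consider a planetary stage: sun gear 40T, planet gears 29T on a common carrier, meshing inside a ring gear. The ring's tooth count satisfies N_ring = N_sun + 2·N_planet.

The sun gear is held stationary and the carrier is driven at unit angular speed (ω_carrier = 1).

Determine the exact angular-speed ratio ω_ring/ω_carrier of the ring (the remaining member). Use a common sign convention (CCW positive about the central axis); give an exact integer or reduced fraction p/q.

69/49

N_ring = 40 + 2·29 = 98
40(ω_s−ω_c) = −98(ω_r−ω_c),  ω_s=0, ω_c=1
ω_r = 1 − (40/98)(0−1) = 69/49
ω_r/ω_c = 69/49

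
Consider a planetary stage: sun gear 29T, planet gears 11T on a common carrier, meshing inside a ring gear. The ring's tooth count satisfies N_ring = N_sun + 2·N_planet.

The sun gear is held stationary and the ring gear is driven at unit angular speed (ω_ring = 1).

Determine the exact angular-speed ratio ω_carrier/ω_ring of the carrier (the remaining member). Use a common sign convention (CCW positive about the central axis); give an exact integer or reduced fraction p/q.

51/80

N_ring = 29 + 2·11 = 51
29(ω_s−ω_c) = −51(ω_r−ω_c),  ω_s=0, ω_r=1
29(0−ω_c) = −51(1−ω_c)  ⇒  80ω_c = 51  ⇒  ω_c = 51/80
ω_c/ω_r = 51/80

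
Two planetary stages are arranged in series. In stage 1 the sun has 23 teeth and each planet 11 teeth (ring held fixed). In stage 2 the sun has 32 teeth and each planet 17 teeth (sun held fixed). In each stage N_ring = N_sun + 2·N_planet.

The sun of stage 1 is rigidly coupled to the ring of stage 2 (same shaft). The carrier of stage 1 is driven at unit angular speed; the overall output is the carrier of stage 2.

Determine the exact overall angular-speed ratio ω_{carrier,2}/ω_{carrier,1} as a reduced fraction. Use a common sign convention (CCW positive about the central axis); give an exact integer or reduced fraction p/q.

2244/1127

Stage 1: N_ring = 23 + 2·11 = 45
Stage 1: 23(ω_s−ω_c) = −45(ω_r−ω_c),  ω_r=0, ω_c=1
Stage 1: ω_s = 1 − (45/23)(0−1) = 68/23
  ⇒ ω_s¹/ω_c¹ = 68/23
Stage 2: N_ring = 32 + 2·17 = 66
Stage 2: 32(ω_s−ω_c) = −66(ω_r−ω_c),  ω_s=0, ω_r=1
Stage 2: 32(0−ω_c) = −66(1−ω_c)  ⇒  98ω_c = 66  ⇒  ω_c = 33/49
  ⇒ ω_c²/ω_r² = 33/49
Coupling ω_r² = ω_s¹ ⇒ overall = 68/23 × 33/49 = 2244/1127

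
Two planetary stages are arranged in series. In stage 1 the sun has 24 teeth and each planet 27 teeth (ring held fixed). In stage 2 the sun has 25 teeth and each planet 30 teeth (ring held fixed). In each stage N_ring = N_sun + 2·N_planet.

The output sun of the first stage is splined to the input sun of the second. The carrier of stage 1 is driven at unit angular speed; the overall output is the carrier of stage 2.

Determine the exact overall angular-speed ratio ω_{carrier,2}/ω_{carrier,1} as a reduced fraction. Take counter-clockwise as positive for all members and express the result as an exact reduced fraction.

Stage 1: N_ring = 24 + 2·27 = 78
Stage 1: 24(ω_s−ω_c) = −78(ω_r−ω_c),  ω_r=0, ω_c=1
Stage 1: ω_s = 1 − (78/24)(0−1) = 17/4
  ⇒ ω_s¹/ω_c¹ = 17/4
Stage 2: N_ring = 25 + 2·30 = 85
Stage 2: 25(ω_s−ω_c) = −85(ω_r−ω_c),  ω_r=0, ω_s=1
Stage 2: 25(1−ω_c) = −85(0−ω_c)  ⇒  110ω_c = 25  ⇒  ω_c = 5/22
  ⇒ ω_c²/ω_s² = 5/22
Coupling ω_s² = ω_s¹ ⇒ overall = 17/4 × 5/22 = 85/88

85/88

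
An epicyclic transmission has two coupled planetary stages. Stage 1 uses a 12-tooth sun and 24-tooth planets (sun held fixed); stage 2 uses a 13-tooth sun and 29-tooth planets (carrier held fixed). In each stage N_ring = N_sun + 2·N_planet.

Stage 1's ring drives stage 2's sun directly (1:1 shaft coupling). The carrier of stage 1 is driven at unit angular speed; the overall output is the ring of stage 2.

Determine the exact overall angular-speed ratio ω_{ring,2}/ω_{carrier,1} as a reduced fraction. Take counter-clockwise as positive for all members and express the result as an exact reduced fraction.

-78/355

Stage 1: N_ring = 12 + 2·24 = 60
Stage 1: 12(ω_s−ω_c) = −60(ω_r−ω_c),  ω_s=0, ω_c=1
Stage 1: ω_r = 1 − (12/60)(0−1) = 6/5
  ⇒ ω_r¹/ω_c¹ = 6/5
Stage 2: N_ring = 13 + 2·29 = 71
Stage 2: 13(ω_s−ω_c) = −71(ω_r−ω_c),  ω_c=0, ω_s=1
Stage 2: ω_r = 0 − (13/71)(1−0) = -13/71
  ⇒ ω_r²/ω_s² = -13/71
Coupling ω_s² = ω_r¹ ⇒ overall = 6/5 × -13/71 = -78/355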